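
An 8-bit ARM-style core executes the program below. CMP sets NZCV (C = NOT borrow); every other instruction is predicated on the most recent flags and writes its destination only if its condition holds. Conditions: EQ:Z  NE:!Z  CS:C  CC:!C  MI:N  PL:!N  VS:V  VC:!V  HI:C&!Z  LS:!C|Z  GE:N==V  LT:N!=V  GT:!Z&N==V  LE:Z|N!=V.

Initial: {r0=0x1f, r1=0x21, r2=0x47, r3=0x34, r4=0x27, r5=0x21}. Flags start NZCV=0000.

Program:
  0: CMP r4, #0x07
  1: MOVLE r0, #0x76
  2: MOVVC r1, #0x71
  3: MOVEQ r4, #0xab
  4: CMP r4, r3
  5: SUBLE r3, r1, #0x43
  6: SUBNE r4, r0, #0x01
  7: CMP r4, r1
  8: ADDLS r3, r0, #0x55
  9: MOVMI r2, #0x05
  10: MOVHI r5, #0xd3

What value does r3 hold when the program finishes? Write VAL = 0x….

[0] flags=0010 → (cmp)
[1] flags=0010 LE?F → skip
[2] flags=0010 VC?T → r1=0x71
[3] flags=0010 EQ?F → skip
[4] flags=1000 → (cmp)
[5] flags=1000 LE?T → r3=0x2e
[6] flags=1000 NE?T → r4=0x1e
[7] flags=1000 → (cmp)
[8] flags=1000 LS?T → r3=0x74
[9] flags=1000 MI?T → r2=0x05
[10] flags=1000 HI?F → skip

VAL = 0x74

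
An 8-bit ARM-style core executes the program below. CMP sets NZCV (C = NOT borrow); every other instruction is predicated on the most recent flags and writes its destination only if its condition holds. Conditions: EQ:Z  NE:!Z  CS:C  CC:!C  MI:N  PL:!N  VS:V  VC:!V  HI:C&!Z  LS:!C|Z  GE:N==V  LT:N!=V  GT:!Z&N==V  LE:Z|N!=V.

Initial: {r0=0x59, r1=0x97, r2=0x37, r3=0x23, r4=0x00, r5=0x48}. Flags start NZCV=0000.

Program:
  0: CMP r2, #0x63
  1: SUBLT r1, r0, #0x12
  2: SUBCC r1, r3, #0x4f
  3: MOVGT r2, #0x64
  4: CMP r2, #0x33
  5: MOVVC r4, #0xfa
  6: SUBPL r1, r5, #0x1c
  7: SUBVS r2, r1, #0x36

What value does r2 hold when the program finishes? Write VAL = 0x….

VAL = 0x37

[0] flags=1000 → (cmp)
[1] flags=1000 LT?T → r1=0x47
[2] flags=1000 CC?T → r1=0xd4
[3] flags=1000 GT?F → skip
[4] flags=0010 → (cmp)
[5] flags=0010 VC?T → r4=0xfa
[6] flags=0010 PL?T → r1=0x2c
[7] flags=0010 VS?F → skip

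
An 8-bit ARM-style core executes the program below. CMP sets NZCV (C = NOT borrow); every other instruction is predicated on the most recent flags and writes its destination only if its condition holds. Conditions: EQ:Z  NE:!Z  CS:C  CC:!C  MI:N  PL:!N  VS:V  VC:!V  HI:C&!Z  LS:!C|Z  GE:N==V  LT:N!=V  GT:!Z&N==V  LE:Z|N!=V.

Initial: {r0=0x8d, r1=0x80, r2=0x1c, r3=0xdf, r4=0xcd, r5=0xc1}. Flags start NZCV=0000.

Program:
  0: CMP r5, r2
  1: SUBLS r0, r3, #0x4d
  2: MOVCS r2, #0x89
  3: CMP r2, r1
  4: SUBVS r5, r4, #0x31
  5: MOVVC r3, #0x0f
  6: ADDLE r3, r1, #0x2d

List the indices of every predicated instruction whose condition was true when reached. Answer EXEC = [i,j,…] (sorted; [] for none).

EXEC = [2,5]

[0] flags=1010 → (cmp)
[1] flags=1010 LS?F → skip
[2] flags=1010 CS?T → r2=0x89
[3] flags=0010 → (cmp)
[4] flags=0010 VS?F → skip
[5] flags=0010 VC?T → r3=0x0f
[6] flags=0010 LE?F → skip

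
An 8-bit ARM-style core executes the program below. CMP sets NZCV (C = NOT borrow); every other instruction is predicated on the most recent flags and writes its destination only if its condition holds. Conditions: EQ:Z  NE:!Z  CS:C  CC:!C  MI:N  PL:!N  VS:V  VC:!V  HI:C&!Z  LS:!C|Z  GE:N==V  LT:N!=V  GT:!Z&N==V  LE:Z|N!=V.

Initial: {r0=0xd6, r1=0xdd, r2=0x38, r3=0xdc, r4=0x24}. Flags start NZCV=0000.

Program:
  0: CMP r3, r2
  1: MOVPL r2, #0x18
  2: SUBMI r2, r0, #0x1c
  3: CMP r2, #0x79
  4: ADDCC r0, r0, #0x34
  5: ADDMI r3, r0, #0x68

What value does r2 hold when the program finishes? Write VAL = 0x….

0: ✓ CMP  NZCV=1010
1: · MOVPL
2: ✓ SUBMI  r2←0xba
3: ✓ CMP  NZCV=0011
4: · ADDCC
5: · ADDMI

VAL = 0xba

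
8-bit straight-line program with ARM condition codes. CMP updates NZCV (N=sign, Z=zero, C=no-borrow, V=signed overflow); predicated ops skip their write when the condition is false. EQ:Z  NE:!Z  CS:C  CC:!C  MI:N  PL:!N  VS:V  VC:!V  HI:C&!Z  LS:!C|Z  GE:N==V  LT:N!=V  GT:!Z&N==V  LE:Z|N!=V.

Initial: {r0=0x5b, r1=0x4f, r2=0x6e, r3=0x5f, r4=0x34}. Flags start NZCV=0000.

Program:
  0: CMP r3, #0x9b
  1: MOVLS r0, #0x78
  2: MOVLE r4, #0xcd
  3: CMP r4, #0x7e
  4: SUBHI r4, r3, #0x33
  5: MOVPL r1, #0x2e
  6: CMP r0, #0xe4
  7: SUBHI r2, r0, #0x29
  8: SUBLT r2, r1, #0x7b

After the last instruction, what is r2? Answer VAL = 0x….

VAL = 0x6e

0: ✓ CMP  NZCV=1001
1: ✓ MOVLS  r0←0x78
2: · MOVLE
3: ✓ CMP  NZCV=1000
4: · SUBHI
5: · MOVPL
6: ✓ CMP  NZCV=1001
7: · SUBHI
8: · SUBLT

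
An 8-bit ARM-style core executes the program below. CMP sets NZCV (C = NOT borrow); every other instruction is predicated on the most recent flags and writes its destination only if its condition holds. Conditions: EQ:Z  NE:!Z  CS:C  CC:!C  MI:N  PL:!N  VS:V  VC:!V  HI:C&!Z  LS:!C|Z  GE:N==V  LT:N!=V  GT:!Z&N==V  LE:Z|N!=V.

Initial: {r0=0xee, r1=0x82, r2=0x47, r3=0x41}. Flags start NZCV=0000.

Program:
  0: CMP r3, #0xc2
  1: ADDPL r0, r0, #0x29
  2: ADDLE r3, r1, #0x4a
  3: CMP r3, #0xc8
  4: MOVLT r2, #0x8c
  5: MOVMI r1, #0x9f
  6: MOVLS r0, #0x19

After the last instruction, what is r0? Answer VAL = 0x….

VAL = 0x19

[0] flags=0000 → (cmp)
[1] flags=0000 PL?T → r0=0x17
[2] flags=0000 LE?F → skip
[3] flags=0000 → (cmp)
[4] flags=0000 LT?F → skip
[5] flags=0000 MI?F → skip
[6] flags=0000 LS?T → r0=0x19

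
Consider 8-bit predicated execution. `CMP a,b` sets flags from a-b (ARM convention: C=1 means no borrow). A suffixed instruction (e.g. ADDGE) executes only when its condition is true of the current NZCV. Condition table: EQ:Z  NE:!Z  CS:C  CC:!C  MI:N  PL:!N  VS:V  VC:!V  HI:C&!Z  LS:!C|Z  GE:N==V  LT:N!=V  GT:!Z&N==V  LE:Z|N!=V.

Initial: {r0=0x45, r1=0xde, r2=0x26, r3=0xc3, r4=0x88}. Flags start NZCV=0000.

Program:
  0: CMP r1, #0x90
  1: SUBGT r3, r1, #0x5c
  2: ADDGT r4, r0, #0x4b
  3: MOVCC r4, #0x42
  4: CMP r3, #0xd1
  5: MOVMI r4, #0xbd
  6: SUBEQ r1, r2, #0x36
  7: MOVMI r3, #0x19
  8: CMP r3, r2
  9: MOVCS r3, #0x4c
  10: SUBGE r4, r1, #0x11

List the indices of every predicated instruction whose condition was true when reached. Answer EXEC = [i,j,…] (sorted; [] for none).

EXEC = [1,2,5,7]

0: ✓ CMP  NZCV=0010
1: ✓ SUBGT  r3←0x82
2: ✓ ADDGT  r4←0x90
3: · MOVCC
4: ✓ CMP  NZCV=1000
5: ✓ MOVMI  r4←0xbd
6: · SUBEQ
7: ✓ MOVMI  r3←0x19
8: ✓ CMP  NZCV=1000
9: · MOVCS
10: · SUBGE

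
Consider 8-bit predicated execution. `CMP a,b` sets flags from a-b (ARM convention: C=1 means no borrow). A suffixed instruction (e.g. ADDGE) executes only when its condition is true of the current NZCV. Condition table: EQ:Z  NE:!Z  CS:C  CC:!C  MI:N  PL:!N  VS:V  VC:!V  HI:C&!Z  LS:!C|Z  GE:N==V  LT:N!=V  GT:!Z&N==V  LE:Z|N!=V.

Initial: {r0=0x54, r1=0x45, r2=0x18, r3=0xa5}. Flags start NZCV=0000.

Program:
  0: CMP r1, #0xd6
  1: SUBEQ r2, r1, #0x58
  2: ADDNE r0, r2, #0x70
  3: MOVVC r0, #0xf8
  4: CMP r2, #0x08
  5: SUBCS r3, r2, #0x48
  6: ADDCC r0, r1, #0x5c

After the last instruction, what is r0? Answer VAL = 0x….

VAL = 0xf8

[0] flags=0000 → (cmp)
[1] flags=0000 EQ?F → skip
[2] flags=0000 NE?T → r0=0x88
[3] flags=0000 VC?T → r0=0xf8
[4] flags=0010 → (cmp)
[5] flags=0010 CS?T → r3=0xd0
[6] flags=0010 CC?F → skip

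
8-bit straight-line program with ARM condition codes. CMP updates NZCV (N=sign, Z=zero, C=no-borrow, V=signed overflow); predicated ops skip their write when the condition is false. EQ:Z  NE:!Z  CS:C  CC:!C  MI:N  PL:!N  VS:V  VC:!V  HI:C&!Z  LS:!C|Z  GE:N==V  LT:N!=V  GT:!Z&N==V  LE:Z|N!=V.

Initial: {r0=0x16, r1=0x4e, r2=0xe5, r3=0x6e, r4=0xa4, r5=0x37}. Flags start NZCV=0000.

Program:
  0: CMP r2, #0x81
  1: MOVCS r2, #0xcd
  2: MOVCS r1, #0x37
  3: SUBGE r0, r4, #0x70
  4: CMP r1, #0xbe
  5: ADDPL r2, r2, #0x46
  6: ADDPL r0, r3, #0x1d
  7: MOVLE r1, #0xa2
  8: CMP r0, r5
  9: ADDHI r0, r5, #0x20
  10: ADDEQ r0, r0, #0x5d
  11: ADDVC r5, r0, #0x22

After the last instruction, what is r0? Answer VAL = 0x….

VAL = 0x57

[0] flags=0010 → (cmp)
[1] flags=0010 CS?T → r2=0xcd
[2] flags=0010 CS?T → r1=0x37
[3] flags=0010 GE?T → r0=0x34
[4] flags=0000 → (cmp)
[5] flags=0000 PL?T → r2=0x13
[6] flags=0000 PL?T → r0=0x8b
[7] flags=0000 LE?F → skip
[8] flags=0011 → (cmp)
[9] flags=0011 HI?T → r0=0x57
[10] flags=0011 EQ?F → skip
[11] flags=0011 VC?F → skip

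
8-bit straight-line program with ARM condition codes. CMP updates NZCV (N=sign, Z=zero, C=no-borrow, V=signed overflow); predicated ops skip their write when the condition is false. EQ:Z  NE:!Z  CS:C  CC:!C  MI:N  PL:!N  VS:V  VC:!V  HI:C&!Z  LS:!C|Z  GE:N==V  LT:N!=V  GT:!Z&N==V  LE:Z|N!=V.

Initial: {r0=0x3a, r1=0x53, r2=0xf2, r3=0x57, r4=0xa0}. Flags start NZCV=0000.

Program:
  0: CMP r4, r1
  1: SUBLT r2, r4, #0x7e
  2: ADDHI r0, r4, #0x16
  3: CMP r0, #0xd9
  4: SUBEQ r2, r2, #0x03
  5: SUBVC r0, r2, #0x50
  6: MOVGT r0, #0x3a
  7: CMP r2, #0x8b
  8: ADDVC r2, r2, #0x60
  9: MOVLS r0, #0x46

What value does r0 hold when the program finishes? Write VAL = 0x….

0: ✓ CMP  NZCV=0011
1: ✓ SUBLT  r2←0x22
2: ✓ ADDHI  r0←0xb6
3: ✓ CMP  NZCV=1000
4: · SUBEQ
5: ✓ SUBVC  r0←0xd2
6: · MOVGT
7: ✓ CMP  NZCV=1001
8: · ADDVC
9: ✓ MOVLS  r0←0x46

VAL = 0x46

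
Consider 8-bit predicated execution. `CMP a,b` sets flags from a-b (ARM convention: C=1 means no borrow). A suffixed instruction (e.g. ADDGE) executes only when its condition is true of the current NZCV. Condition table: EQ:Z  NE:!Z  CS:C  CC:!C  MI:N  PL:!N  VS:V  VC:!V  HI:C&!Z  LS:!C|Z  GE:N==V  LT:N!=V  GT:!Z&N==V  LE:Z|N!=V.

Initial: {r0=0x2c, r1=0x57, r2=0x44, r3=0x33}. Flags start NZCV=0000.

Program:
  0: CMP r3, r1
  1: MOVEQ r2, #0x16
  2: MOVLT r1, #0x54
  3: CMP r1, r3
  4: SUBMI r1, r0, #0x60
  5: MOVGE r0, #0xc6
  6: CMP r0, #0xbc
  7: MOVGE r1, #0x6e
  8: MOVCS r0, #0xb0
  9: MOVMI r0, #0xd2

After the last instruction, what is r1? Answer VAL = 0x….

VAL = 0x6e

[0] flags=1000 → (cmp)
[1] flags=1000 EQ?F → skip
[2] flags=1000 LT?T → r1=0x54
[3] flags=0010 → (cmp)
[4] flags=0010 MI?F → skip
[5] flags=0010 GE?T → r0=0xc6
[6] flags=0010 → (cmp)
[7] flags=0010 GE?T → r1=0x6e
[8] flags=0010 CS?T → r0=0xb0
[9] flags=0010 MI?F → skip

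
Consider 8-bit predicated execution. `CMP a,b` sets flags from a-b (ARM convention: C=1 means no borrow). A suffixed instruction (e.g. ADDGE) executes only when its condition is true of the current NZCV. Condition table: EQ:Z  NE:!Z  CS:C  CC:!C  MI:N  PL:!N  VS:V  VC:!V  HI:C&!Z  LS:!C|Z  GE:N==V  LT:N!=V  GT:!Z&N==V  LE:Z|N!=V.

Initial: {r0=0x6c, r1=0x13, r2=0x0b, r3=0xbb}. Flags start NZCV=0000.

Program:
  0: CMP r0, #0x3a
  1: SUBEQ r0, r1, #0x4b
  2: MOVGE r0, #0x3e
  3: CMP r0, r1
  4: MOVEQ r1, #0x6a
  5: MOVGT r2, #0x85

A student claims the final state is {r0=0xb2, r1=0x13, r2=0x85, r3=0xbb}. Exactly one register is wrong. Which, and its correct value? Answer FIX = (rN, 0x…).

FIX = (r0, 0x3e)

0: ✓ CMP  NZCV=0010
1: · SUBEQ
2: ✓ MOVGE  r0←0x3e
3: ✓ CMP  NZCV=0010
4: · MOVEQ
5: ✓ MOVGT  r2←0x85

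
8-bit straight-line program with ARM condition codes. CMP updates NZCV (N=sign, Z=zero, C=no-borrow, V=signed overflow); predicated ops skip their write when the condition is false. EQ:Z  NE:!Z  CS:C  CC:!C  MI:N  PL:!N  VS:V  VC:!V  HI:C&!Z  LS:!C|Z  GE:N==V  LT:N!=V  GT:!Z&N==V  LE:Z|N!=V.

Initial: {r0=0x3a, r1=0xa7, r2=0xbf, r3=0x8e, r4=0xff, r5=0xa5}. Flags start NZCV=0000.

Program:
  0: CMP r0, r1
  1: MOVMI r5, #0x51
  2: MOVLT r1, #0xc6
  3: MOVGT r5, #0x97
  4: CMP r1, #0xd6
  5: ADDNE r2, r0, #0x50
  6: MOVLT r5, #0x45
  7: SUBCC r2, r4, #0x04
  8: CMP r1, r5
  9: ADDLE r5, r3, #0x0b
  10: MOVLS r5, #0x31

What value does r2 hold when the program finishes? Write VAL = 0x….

[0] flags=1001 → (cmp)
[1] flags=1001 MI?T → r5=0x51
[2] flags=1001 LT?F → skip
[3] flags=1001 GT?T → r5=0x97
[4] flags=1000 → (cmp)
[5] flags=1000 NE?T → r2=0x8a
[6] flags=1000 LT?T → r5=0x45
[7] flags=1000 CC?T → r2=0xfb
[8] flags=0011 → (cmp)
[9] flags=0011 LE?T → r5=0x99
[10] flags=0011 LS?F → skip

VAL = 0xfb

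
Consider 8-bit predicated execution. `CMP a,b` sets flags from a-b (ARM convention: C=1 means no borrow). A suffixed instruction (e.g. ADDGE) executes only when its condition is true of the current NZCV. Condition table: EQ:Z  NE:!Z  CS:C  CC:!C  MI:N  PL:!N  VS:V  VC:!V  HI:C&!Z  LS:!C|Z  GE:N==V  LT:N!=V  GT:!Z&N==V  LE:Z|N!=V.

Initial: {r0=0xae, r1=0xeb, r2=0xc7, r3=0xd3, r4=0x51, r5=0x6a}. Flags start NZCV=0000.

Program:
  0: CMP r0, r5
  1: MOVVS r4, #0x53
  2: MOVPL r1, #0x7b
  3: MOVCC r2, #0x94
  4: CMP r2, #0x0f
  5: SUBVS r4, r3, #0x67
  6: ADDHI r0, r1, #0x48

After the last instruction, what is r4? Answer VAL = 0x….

VAL = 0x53

0: ✓ CMP  NZCV=0011
1: ✓ MOVVS  r4←0x53
2: ✓ MOVPL  r1←0x7b
3: · MOVCC
4: ✓ CMP  NZCV=1010
5: · SUBVS
6: ✓ ADDHI  r0←0xc3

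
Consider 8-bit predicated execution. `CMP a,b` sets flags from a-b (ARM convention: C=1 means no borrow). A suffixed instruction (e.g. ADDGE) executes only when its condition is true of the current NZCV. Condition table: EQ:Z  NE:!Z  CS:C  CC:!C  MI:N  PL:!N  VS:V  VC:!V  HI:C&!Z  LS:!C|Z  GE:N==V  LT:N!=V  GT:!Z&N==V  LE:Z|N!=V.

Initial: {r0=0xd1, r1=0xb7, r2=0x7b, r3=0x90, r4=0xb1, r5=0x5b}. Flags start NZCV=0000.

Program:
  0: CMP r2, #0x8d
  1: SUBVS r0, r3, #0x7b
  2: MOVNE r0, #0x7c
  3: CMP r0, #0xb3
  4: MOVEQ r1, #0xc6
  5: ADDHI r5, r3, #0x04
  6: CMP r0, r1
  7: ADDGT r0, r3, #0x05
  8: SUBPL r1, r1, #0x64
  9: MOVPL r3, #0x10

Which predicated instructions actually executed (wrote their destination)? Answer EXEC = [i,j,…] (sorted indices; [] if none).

EXEC = [1,2,7]

0: ✓ CMP  NZCV=1001
1: ✓ SUBVS  r0←0x15
2: ✓ MOVNE  r0←0x7c
3: ✓ CMP  NZCV=1001
4: · MOVEQ
5: · ADDHI
6: ✓ CMP  NZCV=1001
7: ✓ ADDGT  r0←0x95
8: · SUBPL
9: · MOVPL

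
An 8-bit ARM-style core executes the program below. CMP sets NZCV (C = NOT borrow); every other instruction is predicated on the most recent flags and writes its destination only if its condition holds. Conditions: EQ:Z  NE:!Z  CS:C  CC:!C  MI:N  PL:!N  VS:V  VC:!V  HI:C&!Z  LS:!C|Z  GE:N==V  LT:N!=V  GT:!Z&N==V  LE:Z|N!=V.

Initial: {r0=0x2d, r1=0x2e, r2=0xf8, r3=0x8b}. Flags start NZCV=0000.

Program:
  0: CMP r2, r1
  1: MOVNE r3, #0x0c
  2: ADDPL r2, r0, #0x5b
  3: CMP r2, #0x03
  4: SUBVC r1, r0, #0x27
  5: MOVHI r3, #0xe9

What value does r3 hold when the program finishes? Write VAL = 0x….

VAL = 0xe9

0: ✓ CMP  NZCV=1010
1: ✓ MOVNE  r3←0x0c
2: · ADDPL
3: ✓ CMP  NZCV=1010
4: ✓ SUBVC  r1←0x06
5: ✓ MOVHI  r3←0xe9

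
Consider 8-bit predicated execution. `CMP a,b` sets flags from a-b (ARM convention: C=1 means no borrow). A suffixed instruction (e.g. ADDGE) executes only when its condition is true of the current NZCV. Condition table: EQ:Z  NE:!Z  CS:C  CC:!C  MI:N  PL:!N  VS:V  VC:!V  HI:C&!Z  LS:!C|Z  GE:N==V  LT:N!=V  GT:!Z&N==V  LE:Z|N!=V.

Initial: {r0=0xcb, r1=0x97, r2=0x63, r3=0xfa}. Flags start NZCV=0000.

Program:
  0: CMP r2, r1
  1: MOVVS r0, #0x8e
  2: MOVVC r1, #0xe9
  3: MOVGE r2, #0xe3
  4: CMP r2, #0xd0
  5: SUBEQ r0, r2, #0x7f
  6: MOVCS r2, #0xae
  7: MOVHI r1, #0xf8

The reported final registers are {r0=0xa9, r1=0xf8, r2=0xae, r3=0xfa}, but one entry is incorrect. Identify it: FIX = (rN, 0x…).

FIX = (r0, 0x8e)

0: ✓ CMP  NZCV=1001
1: ✓ MOVVS  r0←0x8e
2: · MOVVC
3: ✓ MOVGE  r2←0xe3
4: ✓ CMP  NZCV=0010
5: · SUBEQ
6: ✓ MOVCS  r2←0xae
7: ✓ MOVHI  r1←0xf8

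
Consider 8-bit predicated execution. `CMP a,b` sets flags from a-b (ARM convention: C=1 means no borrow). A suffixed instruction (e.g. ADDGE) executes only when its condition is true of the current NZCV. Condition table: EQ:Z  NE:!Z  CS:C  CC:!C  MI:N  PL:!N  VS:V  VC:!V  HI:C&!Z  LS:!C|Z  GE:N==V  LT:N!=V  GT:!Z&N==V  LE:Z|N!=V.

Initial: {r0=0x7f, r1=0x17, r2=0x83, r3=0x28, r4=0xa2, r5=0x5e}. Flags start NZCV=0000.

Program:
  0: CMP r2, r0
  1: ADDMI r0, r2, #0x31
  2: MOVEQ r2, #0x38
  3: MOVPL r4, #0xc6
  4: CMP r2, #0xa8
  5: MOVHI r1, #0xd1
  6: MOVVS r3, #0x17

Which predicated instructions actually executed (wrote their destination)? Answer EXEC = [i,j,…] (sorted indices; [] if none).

[0] flags=0011 → (cmp)
[1] flags=0011 MI?F → skip
[2] flags=0011 EQ?F → skip
[3] flags=0011 PL?T → r4=0xc6
[4] flags=1000 → (cmp)
[5] flags=1000 HI?F → skip
[6] flags=1000 VS?F → skip

EXEC = [3]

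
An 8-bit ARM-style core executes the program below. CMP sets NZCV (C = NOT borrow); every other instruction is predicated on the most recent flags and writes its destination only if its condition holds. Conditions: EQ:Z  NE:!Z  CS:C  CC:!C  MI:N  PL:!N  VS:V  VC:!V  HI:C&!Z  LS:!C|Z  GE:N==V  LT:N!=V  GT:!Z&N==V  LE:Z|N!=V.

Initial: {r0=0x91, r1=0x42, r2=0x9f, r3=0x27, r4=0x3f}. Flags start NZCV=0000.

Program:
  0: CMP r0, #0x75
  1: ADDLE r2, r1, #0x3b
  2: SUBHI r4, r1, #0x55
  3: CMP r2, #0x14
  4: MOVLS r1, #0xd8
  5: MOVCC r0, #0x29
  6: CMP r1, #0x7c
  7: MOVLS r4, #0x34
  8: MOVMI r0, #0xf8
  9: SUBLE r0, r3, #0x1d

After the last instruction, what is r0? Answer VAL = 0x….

[0] flags=0011 → (cmp)
[1] flags=0011 LE?T → r2=0x7d
[2] flags=0011 HI?T → r4=0xed
[3] flags=0010 → (cmp)
[4] flags=0010 LS?F → skip
[5] flags=0010 CC?F → skip
[6] flags=1000 → (cmp)
[7] flags=1000 LS?T → r4=0x34
[8] flags=1000 MI?T → r0=0xf8
[9] flags=1000 LE?T → r0=0x0a

VAL = 0x0a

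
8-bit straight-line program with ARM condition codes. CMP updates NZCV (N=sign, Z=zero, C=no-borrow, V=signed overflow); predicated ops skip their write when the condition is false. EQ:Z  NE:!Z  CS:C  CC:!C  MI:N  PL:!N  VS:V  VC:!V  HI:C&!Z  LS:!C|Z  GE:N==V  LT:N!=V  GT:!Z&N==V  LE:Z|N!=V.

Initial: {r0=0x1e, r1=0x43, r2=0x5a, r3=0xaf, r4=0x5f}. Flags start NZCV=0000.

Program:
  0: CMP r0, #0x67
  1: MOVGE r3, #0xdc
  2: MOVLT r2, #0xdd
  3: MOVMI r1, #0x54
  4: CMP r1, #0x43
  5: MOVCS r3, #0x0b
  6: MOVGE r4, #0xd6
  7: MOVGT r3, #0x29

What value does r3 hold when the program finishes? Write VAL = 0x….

VAL = 0x29

0: ✓ CMP  NZCV=1000
1: · MOVGE
2: ✓ MOVLT  r2←0xdd
3: ✓ MOVMI  r1←0x54
4: ✓ CMP  NZCV=0010
5: ✓ MOVCS  r3←0x0b
6: ✓ MOVGE  r4←0xd6
7: ✓ MOVGT  r3←0x29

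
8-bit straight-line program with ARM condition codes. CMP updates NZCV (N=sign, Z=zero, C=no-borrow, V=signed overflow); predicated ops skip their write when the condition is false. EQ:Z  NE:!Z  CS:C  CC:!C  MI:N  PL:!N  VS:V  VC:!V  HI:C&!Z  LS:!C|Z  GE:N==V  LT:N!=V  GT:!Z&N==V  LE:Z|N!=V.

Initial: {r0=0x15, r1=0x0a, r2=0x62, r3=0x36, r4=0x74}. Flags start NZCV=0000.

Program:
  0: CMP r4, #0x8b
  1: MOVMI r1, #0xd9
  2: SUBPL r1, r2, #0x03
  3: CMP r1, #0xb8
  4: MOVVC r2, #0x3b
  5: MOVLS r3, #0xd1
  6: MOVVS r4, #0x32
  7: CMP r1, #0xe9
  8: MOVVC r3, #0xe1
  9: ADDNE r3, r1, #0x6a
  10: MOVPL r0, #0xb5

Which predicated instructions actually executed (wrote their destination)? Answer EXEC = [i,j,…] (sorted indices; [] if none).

[0] flags=1001 → (cmp)
[1] flags=1001 MI?T → r1=0xd9
[2] flags=1001 PL?F → skip
[3] flags=0010 → (cmp)
[4] flags=0010 VC?T → r2=0x3b
[5] flags=0010 LS?F → skip
[6] flags=0010 VS?F → skip
[7] flags=1000 → (cmp)
[8] flags=1000 VC?T → r3=0xe1
[9] flags=1000 NE?T → r3=0x43
[10] flags=1000 PL?F → skip

EXEC = [1,4,8,9]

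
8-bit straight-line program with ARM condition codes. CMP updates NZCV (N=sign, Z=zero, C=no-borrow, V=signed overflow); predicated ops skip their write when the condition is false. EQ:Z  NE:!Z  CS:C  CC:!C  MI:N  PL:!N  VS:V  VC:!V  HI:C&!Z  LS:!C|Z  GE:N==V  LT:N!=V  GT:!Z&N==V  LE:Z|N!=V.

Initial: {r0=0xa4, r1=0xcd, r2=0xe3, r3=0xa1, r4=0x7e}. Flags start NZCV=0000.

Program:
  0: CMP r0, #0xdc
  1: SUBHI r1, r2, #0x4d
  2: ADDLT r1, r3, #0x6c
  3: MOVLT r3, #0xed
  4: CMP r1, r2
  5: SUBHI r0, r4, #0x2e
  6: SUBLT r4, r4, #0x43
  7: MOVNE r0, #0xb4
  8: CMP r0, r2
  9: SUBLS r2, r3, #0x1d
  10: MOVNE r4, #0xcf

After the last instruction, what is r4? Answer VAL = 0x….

0: ✓ CMP  NZCV=1000
1: · SUBHI
2: ✓ ADDLT  r1←0x0d
3: ✓ MOVLT  r3←0xed
4: ✓ CMP  NZCV=0000
5: · SUBHI
6: · SUBLT
7: ✓ MOVNE  r0←0xb4
8: ✓ CMP  NZCV=1000
9: ✓ SUBLS  r2←0xd0
10: ✓ MOVNE  r4←0xcf

VAL = 0xcf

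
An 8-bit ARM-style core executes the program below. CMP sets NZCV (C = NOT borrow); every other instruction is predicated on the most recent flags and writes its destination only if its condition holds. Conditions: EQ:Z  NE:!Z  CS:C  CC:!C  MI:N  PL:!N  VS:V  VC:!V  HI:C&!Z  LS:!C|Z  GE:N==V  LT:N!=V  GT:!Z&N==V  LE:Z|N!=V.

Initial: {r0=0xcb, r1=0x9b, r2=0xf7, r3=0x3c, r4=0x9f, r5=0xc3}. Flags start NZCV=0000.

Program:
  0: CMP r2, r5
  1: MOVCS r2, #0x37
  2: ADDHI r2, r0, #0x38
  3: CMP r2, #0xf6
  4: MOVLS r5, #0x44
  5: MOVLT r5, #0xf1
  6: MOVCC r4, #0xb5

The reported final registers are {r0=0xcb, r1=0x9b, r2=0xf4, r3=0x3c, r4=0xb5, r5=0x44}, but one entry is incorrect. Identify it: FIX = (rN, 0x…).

FIX = (r2, 0x03)

[0] flags=0010 → (cmp)
[1] flags=0010 CS?T → r2=0x37
[2] flags=0010 HI?T → r2=0x03
[3] flags=0000 → (cmp)
[4] flags=0000 LS?T → r5=0x44
[5] flags=0000 LT?F → skip
[6] flags=0000 CC?T → r4=0xb5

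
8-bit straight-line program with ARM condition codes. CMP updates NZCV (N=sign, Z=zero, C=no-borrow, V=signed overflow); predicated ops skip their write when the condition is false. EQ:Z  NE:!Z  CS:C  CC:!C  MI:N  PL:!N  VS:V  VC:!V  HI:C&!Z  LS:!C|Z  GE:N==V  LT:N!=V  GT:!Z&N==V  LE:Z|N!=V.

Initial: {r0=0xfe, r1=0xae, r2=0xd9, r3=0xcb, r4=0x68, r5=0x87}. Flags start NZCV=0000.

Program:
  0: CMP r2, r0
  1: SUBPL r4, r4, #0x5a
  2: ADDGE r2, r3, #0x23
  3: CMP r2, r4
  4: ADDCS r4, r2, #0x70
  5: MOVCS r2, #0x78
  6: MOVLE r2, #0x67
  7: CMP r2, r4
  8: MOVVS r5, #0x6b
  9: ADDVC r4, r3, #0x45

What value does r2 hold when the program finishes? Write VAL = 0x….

0: ✓ CMP  NZCV=1000
1: · SUBPL
2: · ADDGE
3: ✓ CMP  NZCV=0011
4: ✓ ADDCS  r4←0x49
5: ✓ MOVCS  r2←0x78
6: ✓ MOVLE  r2←0x67
7: ✓ CMP  NZCV=0010
8: · MOVVS
9: ✓ ADDVC  r4←0x10

VAL = 0x67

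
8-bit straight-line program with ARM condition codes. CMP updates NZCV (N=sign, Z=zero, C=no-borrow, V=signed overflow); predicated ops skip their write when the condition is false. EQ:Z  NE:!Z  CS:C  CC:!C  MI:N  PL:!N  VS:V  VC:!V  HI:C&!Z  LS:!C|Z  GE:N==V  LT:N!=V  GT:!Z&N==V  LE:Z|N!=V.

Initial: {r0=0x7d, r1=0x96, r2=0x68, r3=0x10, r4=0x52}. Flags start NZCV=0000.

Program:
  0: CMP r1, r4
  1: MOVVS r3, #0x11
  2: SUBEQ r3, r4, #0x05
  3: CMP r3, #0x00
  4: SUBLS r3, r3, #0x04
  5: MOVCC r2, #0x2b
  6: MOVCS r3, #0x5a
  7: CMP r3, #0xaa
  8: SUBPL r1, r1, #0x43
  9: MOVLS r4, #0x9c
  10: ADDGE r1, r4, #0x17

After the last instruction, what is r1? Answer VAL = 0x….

VAL = 0xb3

0: ✓ CMP  NZCV=0011
1: ✓ MOVVS  r3←0x11
2: · SUBEQ
3: ✓ CMP  NZCV=0010
4: · SUBLS
5: · MOVCC
6: ✓ MOVCS  r3←0x5a
7: ✓ CMP  NZCV=1001
8: · SUBPL
9: ✓ MOVLS  r4←0x9c
10: ✓ ADDGE  r1←0xb3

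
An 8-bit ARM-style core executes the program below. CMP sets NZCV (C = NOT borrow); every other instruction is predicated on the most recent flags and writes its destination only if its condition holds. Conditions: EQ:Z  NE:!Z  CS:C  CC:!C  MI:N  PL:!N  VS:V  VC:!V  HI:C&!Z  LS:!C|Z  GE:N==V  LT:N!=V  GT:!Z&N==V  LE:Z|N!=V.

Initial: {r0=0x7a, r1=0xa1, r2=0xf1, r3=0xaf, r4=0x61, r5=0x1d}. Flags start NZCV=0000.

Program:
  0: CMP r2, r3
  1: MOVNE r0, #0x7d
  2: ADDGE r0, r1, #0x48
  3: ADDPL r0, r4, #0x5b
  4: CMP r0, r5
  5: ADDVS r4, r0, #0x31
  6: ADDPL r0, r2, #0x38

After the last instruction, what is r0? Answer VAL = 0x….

0: ✓ CMP  NZCV=0010
1: ✓ MOVNE  r0←0x7d
2: ✓ ADDGE  r0←0xe9
3: ✓ ADDPL  r0←0xbc
4: ✓ CMP  NZCV=1010
5: · ADDVS
6: · ADDPL

VAL = 0xbc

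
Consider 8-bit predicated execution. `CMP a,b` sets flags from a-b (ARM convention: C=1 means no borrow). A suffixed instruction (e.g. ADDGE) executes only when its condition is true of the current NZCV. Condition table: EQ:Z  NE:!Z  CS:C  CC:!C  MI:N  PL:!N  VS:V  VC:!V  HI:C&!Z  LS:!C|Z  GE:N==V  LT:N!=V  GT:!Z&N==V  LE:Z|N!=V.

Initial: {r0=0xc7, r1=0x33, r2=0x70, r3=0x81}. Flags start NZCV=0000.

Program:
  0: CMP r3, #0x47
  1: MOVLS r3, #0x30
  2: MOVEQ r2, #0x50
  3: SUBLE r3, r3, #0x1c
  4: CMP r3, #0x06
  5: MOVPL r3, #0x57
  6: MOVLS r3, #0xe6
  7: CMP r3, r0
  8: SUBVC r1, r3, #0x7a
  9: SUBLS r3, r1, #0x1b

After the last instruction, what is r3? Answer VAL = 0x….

[0] flags=0011 → (cmp)
[1] flags=0011 LS?F → skip
[2] flags=0011 EQ?F → skip
[3] flags=0011 LE?T → r3=0x65
[4] flags=0010 → (cmp)
[5] flags=0010 PL?T → r3=0x57
[6] flags=0010 LS?F → skip
[7] flags=1001 → (cmp)
[8] flags=1001 VC?F → skip
[9] flags=1001 LS?T → r3=0x18

VAL = 0x18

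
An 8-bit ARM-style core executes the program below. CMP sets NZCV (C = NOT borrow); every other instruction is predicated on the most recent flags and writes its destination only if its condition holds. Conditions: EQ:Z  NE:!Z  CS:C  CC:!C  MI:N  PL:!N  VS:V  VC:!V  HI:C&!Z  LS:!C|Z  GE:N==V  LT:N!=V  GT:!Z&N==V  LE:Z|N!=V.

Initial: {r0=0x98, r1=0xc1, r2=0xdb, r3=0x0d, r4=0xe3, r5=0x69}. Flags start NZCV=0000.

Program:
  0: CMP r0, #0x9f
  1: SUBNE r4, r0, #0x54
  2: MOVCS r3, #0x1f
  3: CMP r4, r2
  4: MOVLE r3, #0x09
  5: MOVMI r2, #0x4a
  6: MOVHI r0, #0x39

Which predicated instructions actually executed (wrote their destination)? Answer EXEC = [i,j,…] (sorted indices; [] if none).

EXEC = [1]

0: ✓ CMP  NZCV=1000
1: ✓ SUBNE  r4←0x44
2: · MOVCS
3: ✓ CMP  NZCV=0000
4: · MOVLE
5: · MOVMI
6: · MOVHI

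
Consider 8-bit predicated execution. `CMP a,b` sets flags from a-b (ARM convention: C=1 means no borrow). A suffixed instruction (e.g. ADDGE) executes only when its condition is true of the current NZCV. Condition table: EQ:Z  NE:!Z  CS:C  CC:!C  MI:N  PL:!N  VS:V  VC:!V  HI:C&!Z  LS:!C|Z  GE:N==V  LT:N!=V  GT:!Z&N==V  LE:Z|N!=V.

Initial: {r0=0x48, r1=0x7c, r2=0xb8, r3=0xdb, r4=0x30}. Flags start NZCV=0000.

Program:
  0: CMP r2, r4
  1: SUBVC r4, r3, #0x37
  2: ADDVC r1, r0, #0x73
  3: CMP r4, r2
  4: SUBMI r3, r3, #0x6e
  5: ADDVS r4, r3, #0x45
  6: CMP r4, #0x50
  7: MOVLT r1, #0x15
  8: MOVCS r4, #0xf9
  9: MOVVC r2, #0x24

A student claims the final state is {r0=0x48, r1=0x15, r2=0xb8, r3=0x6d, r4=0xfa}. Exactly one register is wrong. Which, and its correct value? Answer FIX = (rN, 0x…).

0: ✓ CMP  NZCV=1010
1: ✓ SUBVC  r4←0xa4
2: ✓ ADDVC  r1←0xbb
3: ✓ CMP  NZCV=1000
4: ✓ SUBMI  r3←0x6d
5: · ADDVS
6: ✓ CMP  NZCV=0011
7: ✓ MOVLT  r1←0x15
8: ✓ MOVCS  r4←0xf9
9: · MOVVC

FIX = (r4, 0xf9)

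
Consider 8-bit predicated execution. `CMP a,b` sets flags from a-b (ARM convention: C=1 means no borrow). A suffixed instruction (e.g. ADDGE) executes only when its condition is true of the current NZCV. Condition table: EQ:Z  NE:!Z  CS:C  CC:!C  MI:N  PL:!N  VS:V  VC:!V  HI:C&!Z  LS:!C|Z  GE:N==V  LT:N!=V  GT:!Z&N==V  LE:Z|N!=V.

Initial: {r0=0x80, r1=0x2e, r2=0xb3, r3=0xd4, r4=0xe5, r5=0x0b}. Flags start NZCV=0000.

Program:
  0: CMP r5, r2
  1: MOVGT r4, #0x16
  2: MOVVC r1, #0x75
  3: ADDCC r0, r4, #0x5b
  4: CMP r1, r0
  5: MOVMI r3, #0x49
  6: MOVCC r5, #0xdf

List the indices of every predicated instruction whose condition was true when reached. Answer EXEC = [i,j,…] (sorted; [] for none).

EXEC = [1,2,3]

0: ✓ CMP  NZCV=0000
1: ✓ MOVGT  r4←0x16
2: ✓ MOVVC  r1←0x75
3: ✓ ADDCC  r0←0x71
4: ✓ CMP  NZCV=0010
5: · MOVMI
6: · MOVCC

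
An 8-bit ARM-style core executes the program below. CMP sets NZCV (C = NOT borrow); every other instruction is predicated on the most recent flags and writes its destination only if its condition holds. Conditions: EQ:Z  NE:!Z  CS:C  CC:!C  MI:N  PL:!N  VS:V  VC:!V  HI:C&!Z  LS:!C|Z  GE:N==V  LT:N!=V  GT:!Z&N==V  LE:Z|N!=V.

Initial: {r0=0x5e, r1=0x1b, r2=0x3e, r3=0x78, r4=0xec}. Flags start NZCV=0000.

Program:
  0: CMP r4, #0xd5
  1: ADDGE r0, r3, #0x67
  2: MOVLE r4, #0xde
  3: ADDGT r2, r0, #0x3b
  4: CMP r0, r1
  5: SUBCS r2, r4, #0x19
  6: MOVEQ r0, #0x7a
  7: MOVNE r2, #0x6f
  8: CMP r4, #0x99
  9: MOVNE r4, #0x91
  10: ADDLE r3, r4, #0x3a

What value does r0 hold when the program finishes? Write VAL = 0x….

0: ✓ CMP  NZCV=0010
1: ✓ ADDGE  r0←0xdf
2: · MOVLE
3: ✓ ADDGT  r2←0x1a
4: ✓ CMP  NZCV=1010
5: ✓ SUBCS  r2←0xd3
6: · MOVEQ
7: ✓ MOVNE  r2←0x6f
8: ✓ CMP  NZCV=0010
9: ✓ MOVNE  r4←0x91
10: · ADDLE

VAL = 0xdf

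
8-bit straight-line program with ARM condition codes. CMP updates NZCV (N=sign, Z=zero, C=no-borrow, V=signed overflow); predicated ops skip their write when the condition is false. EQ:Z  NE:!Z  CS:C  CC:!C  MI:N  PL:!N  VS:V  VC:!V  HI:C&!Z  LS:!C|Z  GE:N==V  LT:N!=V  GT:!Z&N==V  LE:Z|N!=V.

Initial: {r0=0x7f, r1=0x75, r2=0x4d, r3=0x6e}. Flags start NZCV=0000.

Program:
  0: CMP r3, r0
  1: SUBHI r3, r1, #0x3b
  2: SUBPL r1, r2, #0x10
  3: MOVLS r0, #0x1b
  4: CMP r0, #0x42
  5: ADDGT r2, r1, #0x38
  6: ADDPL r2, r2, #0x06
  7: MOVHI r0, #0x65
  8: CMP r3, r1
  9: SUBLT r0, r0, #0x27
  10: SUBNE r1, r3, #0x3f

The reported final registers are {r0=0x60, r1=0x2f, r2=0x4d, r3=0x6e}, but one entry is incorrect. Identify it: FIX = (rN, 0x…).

0: ✓ CMP  NZCV=1000
1: · SUBHI
2: · SUBPL
3: ✓ MOVLS  r0←0x1b
4: ✓ CMP  NZCV=1000
5: · ADDGT
6: · ADDPL
7: · MOVHI
8: ✓ CMP  NZCV=1000
9: ✓ SUBLT  r0←0xf4
10: ✓ SUBNE  r1←0x2f

FIX = (r0, 0xf4)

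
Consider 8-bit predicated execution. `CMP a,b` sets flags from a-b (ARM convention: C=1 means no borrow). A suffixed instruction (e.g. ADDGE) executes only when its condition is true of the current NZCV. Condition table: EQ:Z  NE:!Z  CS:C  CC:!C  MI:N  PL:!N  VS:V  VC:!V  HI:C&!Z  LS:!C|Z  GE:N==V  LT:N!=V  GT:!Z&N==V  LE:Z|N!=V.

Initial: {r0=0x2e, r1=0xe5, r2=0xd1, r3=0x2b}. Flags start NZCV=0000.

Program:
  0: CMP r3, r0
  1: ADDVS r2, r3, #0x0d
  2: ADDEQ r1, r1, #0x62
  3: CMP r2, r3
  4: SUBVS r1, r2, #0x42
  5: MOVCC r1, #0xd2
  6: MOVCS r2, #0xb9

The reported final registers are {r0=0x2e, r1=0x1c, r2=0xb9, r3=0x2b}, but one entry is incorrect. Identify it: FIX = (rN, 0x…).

FIX = (r1, 0xe5)

0: ✓ CMP  NZCV=1000
1: · ADDVS
2: · ADDEQ
3: ✓ CMP  NZCV=1010
4: · SUBVS
5: · MOVCC
6: ✓ MOVCS  r2←0xb9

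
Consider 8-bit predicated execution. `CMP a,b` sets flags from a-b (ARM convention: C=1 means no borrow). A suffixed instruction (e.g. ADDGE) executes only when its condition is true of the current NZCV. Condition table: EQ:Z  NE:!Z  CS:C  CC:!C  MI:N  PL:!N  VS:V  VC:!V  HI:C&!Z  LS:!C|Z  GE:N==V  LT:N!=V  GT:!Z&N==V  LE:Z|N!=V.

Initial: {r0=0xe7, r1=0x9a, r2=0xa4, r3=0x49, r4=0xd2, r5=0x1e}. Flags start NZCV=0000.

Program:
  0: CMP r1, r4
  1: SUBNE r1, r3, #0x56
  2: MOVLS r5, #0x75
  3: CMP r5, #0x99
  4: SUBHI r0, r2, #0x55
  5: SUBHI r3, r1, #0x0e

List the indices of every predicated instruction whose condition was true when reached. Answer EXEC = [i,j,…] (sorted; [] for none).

0: ✓ CMP  NZCV=1000
1: ✓ SUBNE  r1←0xf3
2: ✓ MOVLS  r5←0x75
3: ✓ CMP  NZCV=1001
4: · SUBHI
5: · SUBHI

EXEC = [1,2]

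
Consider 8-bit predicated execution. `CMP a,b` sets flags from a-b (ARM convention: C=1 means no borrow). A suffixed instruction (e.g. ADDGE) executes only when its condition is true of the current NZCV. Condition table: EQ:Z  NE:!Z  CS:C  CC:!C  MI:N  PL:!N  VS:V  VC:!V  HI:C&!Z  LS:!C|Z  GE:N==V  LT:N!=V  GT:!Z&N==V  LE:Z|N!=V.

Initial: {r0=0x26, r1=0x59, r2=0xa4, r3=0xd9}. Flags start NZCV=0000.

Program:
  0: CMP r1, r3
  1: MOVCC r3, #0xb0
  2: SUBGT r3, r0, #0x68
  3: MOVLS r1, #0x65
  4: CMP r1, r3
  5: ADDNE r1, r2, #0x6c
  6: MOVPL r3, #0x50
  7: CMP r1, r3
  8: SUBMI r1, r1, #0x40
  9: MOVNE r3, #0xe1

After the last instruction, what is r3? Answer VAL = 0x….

0: ✓ CMP  NZCV=1001
1: ✓ MOVCC  r3←0xb0
2: ✓ SUBGT  r3←0xbe
3: ✓ MOVLS  r1←0x65
4: ✓ CMP  NZCV=1001
5: ✓ ADDNE  r1←0x10
6: · MOVPL
7: ✓ CMP  NZCV=0000
8: · SUBMI
9: ✓ MOVNE  r3←0xe1

VAL = 0xe1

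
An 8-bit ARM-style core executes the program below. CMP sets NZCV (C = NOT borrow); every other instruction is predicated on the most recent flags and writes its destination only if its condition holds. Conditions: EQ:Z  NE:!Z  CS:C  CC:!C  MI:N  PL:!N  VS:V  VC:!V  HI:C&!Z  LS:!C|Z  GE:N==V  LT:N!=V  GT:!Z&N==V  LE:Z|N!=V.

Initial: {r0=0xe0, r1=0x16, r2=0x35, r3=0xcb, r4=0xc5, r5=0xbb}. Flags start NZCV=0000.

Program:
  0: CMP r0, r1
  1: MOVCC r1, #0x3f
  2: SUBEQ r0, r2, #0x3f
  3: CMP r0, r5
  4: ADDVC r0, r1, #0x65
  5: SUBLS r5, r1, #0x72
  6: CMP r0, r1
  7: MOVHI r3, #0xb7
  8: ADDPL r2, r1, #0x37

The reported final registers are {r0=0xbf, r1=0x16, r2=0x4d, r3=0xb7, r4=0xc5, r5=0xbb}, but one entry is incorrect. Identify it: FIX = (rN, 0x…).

FIX = (r0, 0x7b)

0: ✓ CMP  NZCV=1010
1: · MOVCC
2: · SUBEQ
3: ✓ CMP  NZCV=0010
4: ✓ ADDVC  r0←0x7b
5: · SUBLS
6: ✓ CMP  NZCV=0010
7: ✓ MOVHI  r3←0xb7
8: ✓ ADDPL  r2←0x4d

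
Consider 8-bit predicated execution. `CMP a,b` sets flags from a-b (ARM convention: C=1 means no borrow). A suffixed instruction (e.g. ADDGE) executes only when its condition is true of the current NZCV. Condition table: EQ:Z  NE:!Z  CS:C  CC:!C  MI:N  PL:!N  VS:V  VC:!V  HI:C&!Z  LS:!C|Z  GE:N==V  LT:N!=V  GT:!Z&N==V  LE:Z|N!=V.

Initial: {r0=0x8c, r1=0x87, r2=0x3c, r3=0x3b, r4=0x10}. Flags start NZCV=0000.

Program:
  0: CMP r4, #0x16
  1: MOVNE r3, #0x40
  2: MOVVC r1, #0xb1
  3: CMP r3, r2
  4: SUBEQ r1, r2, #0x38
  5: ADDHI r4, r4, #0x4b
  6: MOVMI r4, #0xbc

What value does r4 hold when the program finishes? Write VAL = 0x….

0: ✓ CMP  NZCV=1000
1: ✓ MOVNE  r3←0x40
2: ✓ MOVVC  r1←0xb1
3: ✓ CMP  NZCV=0010
4: · SUBEQ
5: ✓ ADDHI  r4←0x5b
6: · MOVMI

VAL = 0x5b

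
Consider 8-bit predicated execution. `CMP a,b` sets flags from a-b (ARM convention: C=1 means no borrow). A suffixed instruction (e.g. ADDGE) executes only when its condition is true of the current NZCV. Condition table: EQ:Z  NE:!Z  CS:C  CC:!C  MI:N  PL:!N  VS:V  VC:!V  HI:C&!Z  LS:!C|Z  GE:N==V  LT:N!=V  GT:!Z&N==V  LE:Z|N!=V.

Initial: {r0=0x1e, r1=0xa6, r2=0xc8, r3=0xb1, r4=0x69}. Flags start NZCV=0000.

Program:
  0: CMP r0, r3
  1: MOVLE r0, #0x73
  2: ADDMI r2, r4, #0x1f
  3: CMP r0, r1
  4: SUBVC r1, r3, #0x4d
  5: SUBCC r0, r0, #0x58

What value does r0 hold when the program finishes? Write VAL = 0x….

VAL = 0xc6

[0] flags=0000 → (cmp)
[1] flags=0000 LE?F → skip
[2] flags=0000 MI?F → skip
[3] flags=0000 → (cmp)
[4] flags=0000 VC?T → r1=0x64
[5] flags=0000 CC?T → r0=0xc6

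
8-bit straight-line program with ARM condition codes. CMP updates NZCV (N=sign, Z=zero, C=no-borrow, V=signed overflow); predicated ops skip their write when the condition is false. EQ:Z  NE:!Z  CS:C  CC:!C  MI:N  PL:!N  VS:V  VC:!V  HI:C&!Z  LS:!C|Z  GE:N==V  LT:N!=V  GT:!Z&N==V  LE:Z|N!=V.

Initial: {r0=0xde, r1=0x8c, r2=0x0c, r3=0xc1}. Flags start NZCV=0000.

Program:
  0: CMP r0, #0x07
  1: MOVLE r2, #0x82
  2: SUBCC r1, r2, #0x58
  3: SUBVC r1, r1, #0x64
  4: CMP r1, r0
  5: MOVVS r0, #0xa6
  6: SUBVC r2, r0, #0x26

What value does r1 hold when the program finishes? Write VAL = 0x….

0: ✓ CMP  NZCV=1010
1: ✓ MOVLE  r2←0x82
2: · SUBCC
3: ✓ SUBVC  r1←0x28
4: ✓ CMP  NZCV=0000
5: · MOVVS
6: ✓ SUBVC  r2←0xb8

VAL = 0x28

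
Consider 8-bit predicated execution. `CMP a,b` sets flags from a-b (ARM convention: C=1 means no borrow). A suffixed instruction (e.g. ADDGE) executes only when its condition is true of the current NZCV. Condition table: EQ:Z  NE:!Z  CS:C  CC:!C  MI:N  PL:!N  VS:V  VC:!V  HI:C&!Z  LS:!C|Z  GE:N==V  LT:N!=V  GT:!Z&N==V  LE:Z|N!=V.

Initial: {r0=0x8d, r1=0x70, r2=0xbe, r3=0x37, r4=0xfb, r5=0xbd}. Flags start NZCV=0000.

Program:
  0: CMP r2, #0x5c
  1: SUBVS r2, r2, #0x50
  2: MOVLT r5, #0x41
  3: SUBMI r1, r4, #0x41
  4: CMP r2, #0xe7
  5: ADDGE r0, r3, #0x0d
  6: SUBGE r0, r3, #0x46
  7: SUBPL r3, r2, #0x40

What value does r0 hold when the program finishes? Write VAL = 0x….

VAL = 0xf1

[0] flags=0011 → (cmp)
[1] flags=0011 VS?T → r2=0x6e
[2] flags=0011 LT?T → r5=0x41
[3] flags=0011 MI?F → skip
[4] flags=1001 → (cmp)
[5] flags=1001 GE?T → r0=0x44
[6] flags=1001 GE?T → r0=0xf1
[7] flags=1001 PL?F → skip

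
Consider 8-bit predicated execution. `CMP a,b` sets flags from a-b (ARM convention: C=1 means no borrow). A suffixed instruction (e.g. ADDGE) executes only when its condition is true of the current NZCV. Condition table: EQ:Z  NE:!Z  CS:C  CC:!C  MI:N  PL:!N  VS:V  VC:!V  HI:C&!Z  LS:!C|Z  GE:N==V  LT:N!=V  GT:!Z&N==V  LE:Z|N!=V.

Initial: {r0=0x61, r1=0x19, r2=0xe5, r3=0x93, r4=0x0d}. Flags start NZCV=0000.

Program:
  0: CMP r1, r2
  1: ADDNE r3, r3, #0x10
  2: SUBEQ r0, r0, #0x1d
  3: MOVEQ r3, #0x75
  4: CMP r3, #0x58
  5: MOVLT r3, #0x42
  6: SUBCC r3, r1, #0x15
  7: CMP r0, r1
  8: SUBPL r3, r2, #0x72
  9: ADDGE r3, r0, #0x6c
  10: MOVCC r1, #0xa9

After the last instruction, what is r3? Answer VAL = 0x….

VAL = 0xcd

[0] flags=0000 → (cmp)
[1] flags=0000 NE?T → r3=0xa3
[2] flags=0000 EQ?F → skip
[3] flags=0000 EQ?F → skip
[4] flags=0011 → (cmp)
[5] flags=0011 LT?T → r3=0x42
[6] flags=0011 CC?F → skip
[7] flags=0010 → (cmp)
[8] flags=0010 PL?T → r3=0x73
[9] flags=0010 GE?T → r3=0xcd
[10] flags=0010 CC?F → skip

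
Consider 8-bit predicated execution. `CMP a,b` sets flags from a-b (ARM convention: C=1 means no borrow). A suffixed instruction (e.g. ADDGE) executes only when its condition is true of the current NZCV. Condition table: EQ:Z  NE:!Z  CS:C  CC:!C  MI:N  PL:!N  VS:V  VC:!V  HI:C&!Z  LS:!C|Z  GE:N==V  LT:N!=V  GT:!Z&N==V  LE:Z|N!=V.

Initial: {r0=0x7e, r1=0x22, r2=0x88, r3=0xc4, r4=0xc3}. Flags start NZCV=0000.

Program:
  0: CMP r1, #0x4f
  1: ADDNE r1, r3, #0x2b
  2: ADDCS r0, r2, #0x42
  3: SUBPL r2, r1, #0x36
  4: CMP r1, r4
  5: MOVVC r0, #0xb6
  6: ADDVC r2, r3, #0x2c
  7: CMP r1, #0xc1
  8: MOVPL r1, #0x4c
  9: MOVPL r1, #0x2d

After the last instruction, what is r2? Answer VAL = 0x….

0: ✓ CMP  NZCV=1000
1: ✓ ADDNE  r1←0xef
2: · ADDCS
3: · SUBPL
4: ✓ CMP  NZCV=0010
5: ✓ MOVVC  r0←0xb6
6: ✓ ADDVC  r2←0xf0
7: ✓ CMP  NZCV=0010
8: ✓ MOVPL  r1←0x4c
9: ✓ MOVPL  r1←0x2d

VAL = 0xf0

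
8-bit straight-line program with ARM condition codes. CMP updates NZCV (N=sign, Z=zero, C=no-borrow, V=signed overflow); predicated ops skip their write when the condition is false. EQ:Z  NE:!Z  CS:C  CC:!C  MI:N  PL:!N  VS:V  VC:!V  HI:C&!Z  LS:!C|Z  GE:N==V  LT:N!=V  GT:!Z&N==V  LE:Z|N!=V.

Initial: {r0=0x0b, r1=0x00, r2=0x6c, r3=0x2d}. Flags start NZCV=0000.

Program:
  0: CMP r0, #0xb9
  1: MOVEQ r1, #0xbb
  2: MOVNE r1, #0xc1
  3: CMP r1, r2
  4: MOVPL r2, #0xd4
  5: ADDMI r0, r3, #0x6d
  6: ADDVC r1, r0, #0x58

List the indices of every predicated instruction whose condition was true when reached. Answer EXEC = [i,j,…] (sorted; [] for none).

EXEC = [2,4]

[0] flags=0000 → (cmp)
[1] flags=0000 EQ?F → skip
[2] flags=0000 NE?T → r1=0xc1
[3] flags=0011 → (cmp)
[4] flags=0011 PL?T → r2=0xd4
[5] flags=0011 MI?F → skip
[6] flags=0011 VC?F → skip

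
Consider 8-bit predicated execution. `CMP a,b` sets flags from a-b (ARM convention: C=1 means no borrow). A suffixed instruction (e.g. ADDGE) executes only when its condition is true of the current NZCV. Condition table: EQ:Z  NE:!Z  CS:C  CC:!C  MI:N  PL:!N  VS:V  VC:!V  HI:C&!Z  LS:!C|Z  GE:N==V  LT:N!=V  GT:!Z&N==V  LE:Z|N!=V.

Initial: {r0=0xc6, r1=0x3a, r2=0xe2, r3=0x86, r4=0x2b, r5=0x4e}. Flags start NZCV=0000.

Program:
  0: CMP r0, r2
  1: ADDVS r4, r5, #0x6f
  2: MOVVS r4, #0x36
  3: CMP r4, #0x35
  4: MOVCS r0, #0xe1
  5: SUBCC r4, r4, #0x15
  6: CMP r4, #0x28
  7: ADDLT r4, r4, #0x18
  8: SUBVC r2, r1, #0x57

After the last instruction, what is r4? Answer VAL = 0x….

[0] flags=1000 → (cmp)
[1] flags=1000 VS?F → skip
[2] flags=1000 VS?F → skip
[3] flags=1000 → (cmp)
[4] flags=1000 CS?F → skip
[5] flags=1000 CC?T → r4=0x16
[6] flags=1000 → (cmp)
[7] flags=1000 LT?T → r4=0x2e
[8] flags=1000 VC?T → r2=0xe3

VAL = 0x2e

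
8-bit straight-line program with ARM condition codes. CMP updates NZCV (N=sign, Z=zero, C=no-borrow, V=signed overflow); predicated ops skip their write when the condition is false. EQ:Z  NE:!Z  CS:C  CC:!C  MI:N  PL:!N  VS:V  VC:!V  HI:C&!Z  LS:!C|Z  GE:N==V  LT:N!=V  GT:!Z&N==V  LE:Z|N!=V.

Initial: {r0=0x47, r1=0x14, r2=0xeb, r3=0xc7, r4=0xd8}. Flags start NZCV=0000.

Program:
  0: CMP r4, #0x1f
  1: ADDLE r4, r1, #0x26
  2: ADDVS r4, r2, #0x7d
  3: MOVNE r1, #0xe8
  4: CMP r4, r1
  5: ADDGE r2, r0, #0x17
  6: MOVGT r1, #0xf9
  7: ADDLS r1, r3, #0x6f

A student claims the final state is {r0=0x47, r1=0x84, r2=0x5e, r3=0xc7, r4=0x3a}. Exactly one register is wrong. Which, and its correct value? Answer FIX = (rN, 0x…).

FIX = (r1, 0x36)

[0] flags=1010 → (cmp)
[1] flags=1010 LE?T → r4=0x3a
[2] flags=1010 VS?F → skip
[3] flags=1010 NE?T → r1=0xe8
[4] flags=0000 → (cmp)
[5] flags=0000 GE?T → r2=0x5e
[6] flags=0000 GT?T → r1=0xf9
[7] flags=0000 LS?T → r1=0x36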